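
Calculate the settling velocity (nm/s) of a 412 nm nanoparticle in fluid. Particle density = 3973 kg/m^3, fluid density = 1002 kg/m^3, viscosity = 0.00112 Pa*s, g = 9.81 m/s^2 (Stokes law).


Radius R = 412/2 nm = 2.06e-07 m
Density difference = 3973 - 1002 = 2971 kg/m^3
v = 2 * R^2 * (rho_p - rho_f) * g / (9 * eta)
v = 2 * (2.06e-07)^2 * 2971 * 9.81 / (9 * 0.00112)
v = 2.45401e-07 m/s = 245.4006 nm/s

245.4006


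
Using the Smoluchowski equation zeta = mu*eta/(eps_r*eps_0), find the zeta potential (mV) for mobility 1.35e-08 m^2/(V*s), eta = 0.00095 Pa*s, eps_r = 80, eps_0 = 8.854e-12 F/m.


Smoluchowski equation: zeta = mu * eta / (eps_r * eps_0)
zeta = 1.35e-08 * 0.00095 / (80 * 8.854e-12)
zeta = 0.018106 V = 18.11 mV

18.11


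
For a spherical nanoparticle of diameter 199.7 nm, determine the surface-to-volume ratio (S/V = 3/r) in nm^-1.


Radius r = 199.7/2 = 99.85 nm
S/V = 3 / r = 3 / 99.85
S/V = 0.03 nm^-1

0.03


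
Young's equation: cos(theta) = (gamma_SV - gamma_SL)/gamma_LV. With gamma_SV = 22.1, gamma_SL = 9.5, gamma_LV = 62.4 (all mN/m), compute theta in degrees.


cos(theta) = (gamma_SV - gamma_SL) / gamma_LV
cos(theta) = (22.1 - 9.5) / 62.4
cos(theta) = 0.201923
theta = arccos(0.201923) = 78.35 degrees

78.35


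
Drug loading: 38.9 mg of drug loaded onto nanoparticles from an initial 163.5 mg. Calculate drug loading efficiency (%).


Drug loading efficiency = (drug loaded / drug initial) * 100
DLE = 38.9 / 163.5 * 100
DLE = 0.2379 * 100
DLE = 23.79%

23.79


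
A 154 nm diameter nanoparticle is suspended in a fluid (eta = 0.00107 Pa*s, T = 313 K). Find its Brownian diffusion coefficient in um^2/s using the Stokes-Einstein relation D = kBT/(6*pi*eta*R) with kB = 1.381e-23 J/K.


Radius R = 154/2 = 77 nm = 7.7e-08 m
D = kB*T / (6*pi*eta*R)
D = 1.381e-23 * 313 / (6 * pi * 0.00107 * 7.7e-08)
D = 2.78332e-12 m^2/s = 2.783 um^2/s

2.783


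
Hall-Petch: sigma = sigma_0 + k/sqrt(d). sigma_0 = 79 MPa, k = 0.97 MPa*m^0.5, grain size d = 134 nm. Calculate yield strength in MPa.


d = 134 nm = 1.34e-07 m
sqrt(d) = 0.0003660601
Hall-Petch contribution = k / sqrt(d) = 0.97 / 0.0003660601 = 2649.8 MPa
sigma = sigma_0 + k/sqrt(d) = 79 + 2649.8 = 2728.8 MPa

2728.8


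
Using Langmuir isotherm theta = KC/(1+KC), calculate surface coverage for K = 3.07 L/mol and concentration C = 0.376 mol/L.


Langmuir isotherm: theta = K*C / (1 + K*C)
K*C = 3.07 * 0.376 = 1.15432
theta = 1.15432 / (1 + 1.15432) = 1.15432 / 2.15432
theta = 0.5358

0.5358


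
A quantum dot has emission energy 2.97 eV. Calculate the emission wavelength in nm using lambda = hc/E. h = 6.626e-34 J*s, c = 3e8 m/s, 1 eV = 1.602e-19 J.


Convert energy: E = 2.97 eV = 2.97 * 1.602e-19 = 4.75794e-19 J
lambda = h*c / E = 6.626e-34 * 3e8 / 4.75794e-19
lambda = 4.17786e-07 m = 417.8 nm

417.8


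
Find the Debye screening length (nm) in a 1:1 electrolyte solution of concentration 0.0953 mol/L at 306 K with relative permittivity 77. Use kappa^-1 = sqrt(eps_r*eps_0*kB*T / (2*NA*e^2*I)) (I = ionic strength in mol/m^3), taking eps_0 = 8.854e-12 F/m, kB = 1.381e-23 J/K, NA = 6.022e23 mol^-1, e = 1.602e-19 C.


Ionic strength I = 0.0953 * 1^2 * 1000 = 95.3 mol/m^3
kappa^-1 = sqrt(77 * 8.854e-12 * 1.381e-23 * 306 / (2 * 6.022e23 * (1.602e-19)^2 * 95.3))
kappa^-1 = 0.989 nm

0.989


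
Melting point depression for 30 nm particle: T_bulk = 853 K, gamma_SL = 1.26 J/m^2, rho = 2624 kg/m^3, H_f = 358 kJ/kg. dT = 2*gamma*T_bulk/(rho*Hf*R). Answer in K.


Radius R = 30/2 = 15 nm = 1.5e-08 m
Convert H_f = 358 kJ/kg = 358000 J/kg
dT = 2 * gamma_SL * T_bulk / (rho * H_f * R)
dT = 2 * 1.26 * 853 / (2624 * 358000 * 1.5e-08)
dT = 152.5 K

152.5


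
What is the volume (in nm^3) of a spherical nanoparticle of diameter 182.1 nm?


Radius r = 182.1/2 = 91.05 nm
Volume V = (4/3) * pi * r^3
V = (4/3) * pi * (91.05)^3
V = 3161756.79 nm^3

3161756.79


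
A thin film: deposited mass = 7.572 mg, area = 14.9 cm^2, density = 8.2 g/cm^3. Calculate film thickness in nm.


Convert: m = 7.572 mg = 7.5720e-06 kg, A = 14.9 cm^2 = 1.4900e-03 m^2, rho = 8.2 g/cm^3 = 8200 kg/m^3
t = m / (A * rho)
t = 7.5720e-06 / (1.4900e-03 * 8200)
t = 6.1974e-07 m = 619.7 nm

619.7


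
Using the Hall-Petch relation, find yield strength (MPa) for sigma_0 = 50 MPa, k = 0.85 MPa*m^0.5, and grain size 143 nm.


d = 143 nm = 1.43e-07 m
sqrt(d) = 0.0003781534
Hall-Petch contribution = k / sqrt(d) = 0.85 / 0.0003781534 = 2247.8 MPa
sigma = sigma_0 + k/sqrt(d) = 50 + 2247.8 = 2297.8 MPa

2297.8


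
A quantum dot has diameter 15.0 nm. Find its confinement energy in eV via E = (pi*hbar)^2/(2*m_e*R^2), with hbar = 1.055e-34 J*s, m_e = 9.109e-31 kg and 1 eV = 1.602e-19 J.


Radius R = 15.0/2 = 7.5 nm = 7.5e-09 m
E = (pi * 1.055e-34)^2 / (2 * 9.109e-31 * (7.5e-09)^2)
E(J) = 1.07197e-21
E = E(J) / 1.602e-19 = 0.0067 eV

0.0067


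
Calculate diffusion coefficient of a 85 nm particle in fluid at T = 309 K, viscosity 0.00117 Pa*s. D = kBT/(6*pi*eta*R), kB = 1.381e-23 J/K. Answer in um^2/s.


Radius R = 85/2 = 42.5 nm = 4.25e-08 m
D = kB*T / (6*pi*eta*R)
D = 1.381e-23 * 309 / (6 * pi * 0.00117 * 4.25e-08)
D = 4.55278e-12 m^2/s = 4.553 um^2/s

4.553


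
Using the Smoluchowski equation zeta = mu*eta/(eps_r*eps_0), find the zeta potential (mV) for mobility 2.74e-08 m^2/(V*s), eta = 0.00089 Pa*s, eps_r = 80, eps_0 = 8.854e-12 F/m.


Smoluchowski equation: zeta = mu * eta / (eps_r * eps_0)
zeta = 2.74e-08 * 0.00089 / (80 * 8.854e-12)
zeta = 0.034428 V = 34.43 mV

34.43


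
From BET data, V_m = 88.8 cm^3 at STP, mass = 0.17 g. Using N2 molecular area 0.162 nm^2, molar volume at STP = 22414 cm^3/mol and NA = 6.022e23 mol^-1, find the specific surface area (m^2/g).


Number of moles in monolayer = V_m / 22414 = 88.8 / 22414 = 0.00396181
Number of molecules = moles * NA = 0.00396181 * 6.022e23
SA = molecules * sigma / mass
SA = (88.8 / 22414) * 6.022e23 * 0.162e-18 / 0.17
SA = 2273.5 m^2/g

2273.5


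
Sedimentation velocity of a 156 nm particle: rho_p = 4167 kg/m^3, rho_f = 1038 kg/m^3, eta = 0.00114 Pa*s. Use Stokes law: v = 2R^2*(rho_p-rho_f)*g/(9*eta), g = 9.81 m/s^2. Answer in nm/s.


Radius R = 156/2 nm = 7.8e-08 m
Density difference = 4167 - 1038 = 3129 kg/m^3
v = 2 * R^2 * (rho_p - rho_f) * g / (9 * eta)
v = 2 * (7.8e-08)^2 * 3129 * 9.81 / (9 * 0.00114)
v = 3.64038e-08 m/s = 36.4038 nm/s

36.4038


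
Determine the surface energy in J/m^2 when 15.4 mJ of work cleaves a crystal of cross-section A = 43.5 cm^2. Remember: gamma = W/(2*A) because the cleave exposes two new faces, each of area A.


Convert: A = 43.5 cm^2 = 0.00435 m^2, W = 15.4 mJ = 0.0154 J
Cleaving exposes two faces of area A, so total new surface = 2*A and gamma = W / (2*A)
gamma = 0.0154 / (2 * 0.00435)
gamma = 1.77 J/m^2

1.77


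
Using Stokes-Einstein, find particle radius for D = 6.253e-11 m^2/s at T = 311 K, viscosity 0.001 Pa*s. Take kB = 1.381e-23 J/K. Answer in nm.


Stokes-Einstein: R = kB*T / (6*pi*eta*D)
R = 1.381e-23 * 311 / (6 * pi * 0.001 * 6.253e-11)
R = 3.64388e-09 m = 3.64 nm

3.64


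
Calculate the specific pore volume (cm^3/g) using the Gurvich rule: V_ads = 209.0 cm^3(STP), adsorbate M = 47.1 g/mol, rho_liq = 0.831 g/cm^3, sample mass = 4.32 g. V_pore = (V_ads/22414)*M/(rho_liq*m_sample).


Moles adsorbed n = V_ads / 22414 = 209.0 / 22414 = 9.324529e-03 mol
Liquid volume V_liq = n * M / rho_liq = 9.324529e-03 * 47.1 / 0.831 = 0.52850 cm^3
Specific pore volume V_pore = V_liq / m_sample = 0.52850 / 4.32
V_pore = 0.1223 cm^3/g

0.1223


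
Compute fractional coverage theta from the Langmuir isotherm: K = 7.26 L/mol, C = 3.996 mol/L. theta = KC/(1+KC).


Langmuir isotherm: theta = K*C / (1 + K*C)
K*C = 7.26 * 3.996 = 29.01096
theta = 29.01096 / (1 + 29.01096) = 29.01096 / 30.01096
theta = 0.9667

0.9667


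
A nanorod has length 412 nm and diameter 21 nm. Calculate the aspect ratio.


Aspect ratio AR = length / diameter
AR = 412 / 21
AR = 19.62

19.62


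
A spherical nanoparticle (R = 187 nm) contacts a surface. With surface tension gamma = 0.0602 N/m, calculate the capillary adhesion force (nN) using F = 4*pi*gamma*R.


Convert radius: R = 187 nm = 1.87e-07 m
F = 4 * pi * gamma * R
F = 4 * pi * 0.0602 * 1.87e-07
F = 1.41465e-07 N = 141.4647 nN

141.4647


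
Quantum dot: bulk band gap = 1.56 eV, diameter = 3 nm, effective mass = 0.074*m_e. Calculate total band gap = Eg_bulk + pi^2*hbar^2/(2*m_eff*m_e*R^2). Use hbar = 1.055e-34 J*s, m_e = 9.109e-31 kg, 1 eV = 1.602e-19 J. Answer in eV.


Radius R = 3/2 nm = 1.5e-09 m
Confinement energy dE = pi^2 * hbar^2 / (2 * m_eff * m_e * R^2)
dE = pi^2 * (1.055e-34)^2 / (2 * 0.074 * 9.109e-31 * (1.5e-09)^2) J, divided by 1.602e-19 J/eV
dE = 2.2606 eV
Total band gap = E_g(bulk) + dE = 1.56 + 2.2606 = 3.8206 eV

3.8206


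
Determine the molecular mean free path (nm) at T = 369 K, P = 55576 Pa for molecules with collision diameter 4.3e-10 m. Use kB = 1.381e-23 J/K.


Mean free path: lambda = kB*T / (sqrt(2) * pi * d^2 * P)
lambda = 1.381e-23 * 369 / (sqrt(2) * pi * (4.3e-10)^2 * 55576)
lambda = 1.11617e-07 m
lambda = 111.62 nm

111.62


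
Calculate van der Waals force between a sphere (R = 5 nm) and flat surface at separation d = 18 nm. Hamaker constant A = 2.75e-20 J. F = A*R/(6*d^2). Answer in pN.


Convert to SI: R = 5 nm = 5e-09 m, d = 18 nm = 1.8e-08 m
F = A * R / (6 * d^2)
F = 2.75e-20 * 5e-09 / (6 * (1.8e-08)^2)
F = 7.07305e-14 N = 0.071 pN

0.071


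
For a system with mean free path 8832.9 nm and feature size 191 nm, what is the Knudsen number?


Knudsen number Kn = lambda / L
Kn = 8832.9 / 191
Kn = 46.2455

46.2455


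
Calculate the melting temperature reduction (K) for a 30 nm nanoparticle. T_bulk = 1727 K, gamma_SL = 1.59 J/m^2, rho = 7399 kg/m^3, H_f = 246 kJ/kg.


Radius R = 30/2 = 15 nm = 1.5e-08 m
Convert H_f = 246 kJ/kg = 246000 J/kg
dT = 2 * gamma_SL * T_bulk / (rho * H_f * R)
dT = 2 * 1.59 * 1727 / (7399 * 246000 * 1.5e-08)
dT = 201.2 K

201.2


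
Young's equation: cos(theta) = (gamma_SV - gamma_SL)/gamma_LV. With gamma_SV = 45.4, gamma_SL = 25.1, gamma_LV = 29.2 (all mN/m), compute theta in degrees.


cos(theta) = (gamma_SV - gamma_SL) / gamma_LV
cos(theta) = (45.4 - 25.1) / 29.2
cos(theta) = 0.695205
theta = arccos(0.695205) = 45.96 degrees

45.96


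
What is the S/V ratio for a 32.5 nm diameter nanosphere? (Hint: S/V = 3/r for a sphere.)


Radius r = 32.5/2 = 16.25 nm
S/V = 3 / r = 3 / 16.25
S/V = 0.1846 nm^-1

0.1846


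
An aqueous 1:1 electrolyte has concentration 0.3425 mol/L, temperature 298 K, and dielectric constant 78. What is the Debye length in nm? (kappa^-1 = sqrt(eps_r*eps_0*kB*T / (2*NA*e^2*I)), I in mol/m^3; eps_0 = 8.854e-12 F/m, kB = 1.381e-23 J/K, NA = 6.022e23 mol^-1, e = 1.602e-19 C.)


Ionic strength I = 0.3425 * 1^2 * 1000 = 342.5 mol/m^3
kappa^-1 = sqrt(78 * 8.854e-12 * 1.381e-23 * 298 / (2 * 6.022e23 * (1.602e-19)^2 * 342.5))
kappa^-1 = 0.518 nm

0.518


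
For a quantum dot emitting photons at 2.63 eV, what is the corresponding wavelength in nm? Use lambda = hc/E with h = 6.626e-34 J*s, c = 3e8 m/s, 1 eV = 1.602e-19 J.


Convert energy: E = 2.63 eV = 2.63 * 1.602e-19 = 4.21326e-19 J
lambda = h*c / E = 6.626e-34 * 3e8 / 4.21326e-19
lambda = 4.71796e-07 m = 471.8 nm

471.8


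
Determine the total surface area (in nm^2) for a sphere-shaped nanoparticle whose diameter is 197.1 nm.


Radius r = 197.1/2 = 98.55 nm
Surface area SA = 4 * pi * r^2
SA = 4 * pi * (98.55)^2
SA = 122045.88 nm^2

122045.88


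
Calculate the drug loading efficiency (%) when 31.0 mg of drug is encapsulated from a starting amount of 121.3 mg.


Drug loading efficiency = (drug loaded / drug initial) * 100
DLE = 31.0 / 121.3 * 100
DLE = 0.2556 * 100
DLE = 25.56%

25.56


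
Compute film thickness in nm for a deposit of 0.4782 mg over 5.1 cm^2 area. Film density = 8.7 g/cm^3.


Convert: m = 0.4782 mg = 4.7820e-07 kg, A = 5.1 cm^2 = 5.1000e-04 m^2, rho = 8.7 g/cm^3 = 8700 kg/m^3
t = m / (A * rho)
t = 4.7820e-07 / (5.1000e-04 * 8700)
t = 1.0778e-07 m = 107.8 nm

107.8


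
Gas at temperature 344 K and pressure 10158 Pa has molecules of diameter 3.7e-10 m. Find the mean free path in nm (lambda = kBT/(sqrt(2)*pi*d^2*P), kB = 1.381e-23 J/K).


Mean free path: lambda = kB*T / (sqrt(2) * pi * d^2 * P)
lambda = 1.381e-23 * 344 / (sqrt(2) * pi * (3.7e-10)^2 * 10158)
lambda = 7.6891e-07 m
lambda = 768.91 nm

768.91


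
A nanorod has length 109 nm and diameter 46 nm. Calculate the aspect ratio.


Aspect ratio AR = length / diameter
AR = 109 / 46
AR = 2.37

2.37


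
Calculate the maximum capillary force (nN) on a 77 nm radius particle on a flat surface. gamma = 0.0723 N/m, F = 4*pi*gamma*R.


Convert radius: R = 77 nm = 7.7e-08 m
F = 4 * pi * gamma * R
F = 4 * pi * 0.0723 * 7.7e-08
F = 6.99582e-08 N = 69.9582 nN

69.9582


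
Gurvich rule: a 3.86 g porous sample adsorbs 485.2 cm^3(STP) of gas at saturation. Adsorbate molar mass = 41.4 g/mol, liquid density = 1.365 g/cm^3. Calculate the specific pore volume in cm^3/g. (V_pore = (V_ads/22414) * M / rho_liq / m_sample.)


Moles adsorbed n = V_ads / 22414 = 485.2 / 22414 = 2.164718e-02 mol
Liquid volume V_liq = n * M / rho_liq = 2.164718e-02 * 41.4 / 1.365 = 0.65655 cm^3
Specific pore volume V_pore = V_liq / m_sample = 0.65655 / 3.86
V_pore = 0.1701 cm^3/g

0.1701


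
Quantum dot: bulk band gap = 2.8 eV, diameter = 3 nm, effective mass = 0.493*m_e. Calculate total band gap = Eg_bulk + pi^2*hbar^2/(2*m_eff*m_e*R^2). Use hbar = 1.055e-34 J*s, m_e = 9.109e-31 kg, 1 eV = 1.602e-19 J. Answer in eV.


Radius R = 3/2 nm = 1.5e-09 m
Confinement energy dE = pi^2 * hbar^2 / (2 * m_eff * m_e * R^2)
dE = pi^2 * (1.055e-34)^2 / (2 * 0.493 * 9.109e-31 * (1.5e-09)^2) J, divided by 1.602e-19 J/eV
dE = 0.3393 eV
Total band gap = E_g(bulk) + dE = 2.8 + 0.3393 = 3.1393 eV

3.1393


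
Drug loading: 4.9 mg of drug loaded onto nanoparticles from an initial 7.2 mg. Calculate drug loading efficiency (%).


Drug loading efficiency = (drug loaded / drug initial) * 100
DLE = 4.9 / 7.2 * 100
DLE = 0.6806 * 100
DLE = 68.06%

68.06


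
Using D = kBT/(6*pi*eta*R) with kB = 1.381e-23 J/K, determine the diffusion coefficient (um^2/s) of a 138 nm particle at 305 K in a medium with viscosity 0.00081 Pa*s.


Radius R = 138/2 = 69 nm = 6.9e-08 m
D = kB*T / (6*pi*eta*R)
D = 1.381e-23 * 305 / (6 * pi * 0.00081 * 6.9e-08)
D = 3.99814e-12 m^2/s = 3.998 um^2/s

3.998


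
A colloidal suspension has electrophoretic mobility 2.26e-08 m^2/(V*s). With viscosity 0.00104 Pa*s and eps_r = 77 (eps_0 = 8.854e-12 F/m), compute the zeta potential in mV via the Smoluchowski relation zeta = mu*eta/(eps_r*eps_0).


Smoluchowski equation: zeta = mu * eta / (eps_r * eps_0)
zeta = 2.26e-08 * 0.00104 / (77 * 8.854e-12)
zeta = 0.034476 V = 34.48 mV

34.48


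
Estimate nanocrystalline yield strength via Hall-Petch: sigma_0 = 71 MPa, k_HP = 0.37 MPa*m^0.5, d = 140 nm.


d = 140 nm = 1.4e-07 m
sqrt(d) = 0.0003741657
Hall-Petch contribution = k / sqrt(d) = 0.37 / 0.0003741657 = 988.9 MPa
sigma = sigma_0 + k/sqrt(d) = 71 + 988.9 = 1059.9 MPa

1059.9


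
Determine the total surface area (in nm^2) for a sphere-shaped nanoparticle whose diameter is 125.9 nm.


Radius r = 125.9/2 = 62.95 nm
Surface area SA = 4 * pi * r^2
SA = 4 * pi * (62.95)^2
SA = 49796.79 nm^2

49796.79


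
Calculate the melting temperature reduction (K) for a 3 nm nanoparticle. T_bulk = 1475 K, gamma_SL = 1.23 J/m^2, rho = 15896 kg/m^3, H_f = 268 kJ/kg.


Radius R = 3/2 = 1.5 nm = 1.5e-09 m
Convert H_f = 268 kJ/kg = 268000 J/kg
dT = 2 * gamma_SL * T_bulk / (rho * H_f * R)
dT = 2 * 1.23 * 1475 / (15896 * 268000 * 1.5e-09)
dT = 567.8 K

567.8


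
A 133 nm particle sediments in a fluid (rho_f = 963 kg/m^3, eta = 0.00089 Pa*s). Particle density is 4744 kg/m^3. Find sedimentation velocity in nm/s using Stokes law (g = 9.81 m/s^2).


Radius R = 133/2 nm = 6.65e-08 m
Density difference = 4744 - 963 = 3781 kg/m^3
v = 2 * R^2 * (rho_p - rho_f) * g / (9 * eta)
v = 2 * (6.65e-08)^2 * 3781 * 9.81 / (9 * 0.00089)
v = 4.09559e-08 m/s = 40.9559 nm/s

40.9559


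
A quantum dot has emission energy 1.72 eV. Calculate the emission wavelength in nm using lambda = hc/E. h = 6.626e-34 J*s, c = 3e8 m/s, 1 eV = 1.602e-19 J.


Convert energy: E = 1.72 eV = 1.72 * 1.602e-19 = 2.75544e-19 J
lambda = h*c / E = 6.626e-34 * 3e8 / 2.75544e-19
lambda = 7.21409e-07 m = 721.4 nm

721.4


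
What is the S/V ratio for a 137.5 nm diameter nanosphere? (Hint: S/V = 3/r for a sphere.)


Radius r = 137.5/2 = 68.75 nm
S/V = 3 / r = 3 / 68.75
S/V = 0.0436 nm^-1

0.0436


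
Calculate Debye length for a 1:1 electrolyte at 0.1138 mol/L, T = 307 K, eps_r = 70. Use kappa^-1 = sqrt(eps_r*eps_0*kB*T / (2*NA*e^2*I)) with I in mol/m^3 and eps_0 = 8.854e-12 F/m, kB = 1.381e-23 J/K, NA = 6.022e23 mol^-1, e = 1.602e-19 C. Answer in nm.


Ionic strength I = 0.1138 * 1^2 * 1000 = 113.8 mol/m^3
kappa^-1 = sqrt(70 * 8.854e-12 * 1.381e-23 * 307 / (2 * 6.022e23 * (1.602e-19)^2 * 113.8))
kappa^-1 = 0.864 nm

0.864


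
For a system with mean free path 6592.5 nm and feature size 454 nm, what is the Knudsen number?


Knudsen number Kn = lambda / L
Kn = 6592.5 / 454
Kn = 14.5209

14.5209


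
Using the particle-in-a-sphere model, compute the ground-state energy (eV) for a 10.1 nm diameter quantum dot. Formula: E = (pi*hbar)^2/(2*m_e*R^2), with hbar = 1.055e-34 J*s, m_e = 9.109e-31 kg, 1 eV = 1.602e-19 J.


Radius R = 10.1/2 = 5.05 nm = 5.05e-09 m
E = (pi * 1.055e-34)^2 / (2 * 9.109e-31 * (5.05e-09)^2)
E(J) = 2.3644e-21
E = E(J) / 1.602e-19 = 0.0148 eV

0.0148


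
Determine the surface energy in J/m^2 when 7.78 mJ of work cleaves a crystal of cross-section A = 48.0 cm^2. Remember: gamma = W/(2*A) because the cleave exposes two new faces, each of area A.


Convert: A = 48.0 cm^2 = 0.0048 m^2, W = 7.78 mJ = 0.00778 J
Cleaving exposes two faces of area A, so total new surface = 2*A and gamma = W / (2*A)
gamma = 0.00778 / (2 * 0.0048)
gamma = 0.81 J/m^2

0.81


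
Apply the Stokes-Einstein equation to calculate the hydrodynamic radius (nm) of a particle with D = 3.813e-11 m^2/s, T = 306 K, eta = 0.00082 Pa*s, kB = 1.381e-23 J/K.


Stokes-Einstein: R = kB*T / (6*pi*eta*D)
R = 1.381e-23 * 306 / (6 * pi * 0.00082 * 3.813e-11)
R = 7.17023e-09 m = 7.17 nm

7.17


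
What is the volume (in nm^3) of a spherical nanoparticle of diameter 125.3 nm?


Radius r = 125.3/2 = 62.65 nm
Volume V = (4/3) * pi * r^3
V = (4/3) * pi * (62.65)^3
V = 1030034.65 nm^3

1030034.65


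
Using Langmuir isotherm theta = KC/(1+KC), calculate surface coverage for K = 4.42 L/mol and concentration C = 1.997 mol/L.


Langmuir isotherm: theta = K*C / (1 + K*C)
K*C = 4.42 * 1.997 = 8.82674
theta = 8.82674 / (1 + 8.82674) = 8.82674 / 9.82674
theta = 0.8982

0.8982


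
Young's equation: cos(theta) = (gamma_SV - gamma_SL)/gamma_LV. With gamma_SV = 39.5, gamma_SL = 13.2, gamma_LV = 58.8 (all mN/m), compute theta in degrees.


cos(theta) = (gamma_SV - gamma_SL) / gamma_LV
cos(theta) = (39.5 - 13.2) / 58.8
cos(theta) = 0.447279
theta = arccos(0.447279) = 63.43 degrees

63.43


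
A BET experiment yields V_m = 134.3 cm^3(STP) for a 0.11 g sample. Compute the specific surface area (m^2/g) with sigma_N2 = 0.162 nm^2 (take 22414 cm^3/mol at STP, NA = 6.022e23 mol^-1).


Number of moles in monolayer = V_m / 22414 = 134.3 / 22414 = 0.00599179
Number of molecules = moles * NA = 0.00599179 * 6.022e23
SA = molecules * sigma / mass
SA = (134.3 / 22414) * 6.022e23 * 0.162e-18 / 0.11
SA = 5314.0 m^2/g

5314.0


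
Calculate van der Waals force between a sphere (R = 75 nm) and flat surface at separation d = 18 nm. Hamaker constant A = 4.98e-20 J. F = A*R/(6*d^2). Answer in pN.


Convert to SI: R = 75 nm = 7.5e-08 m, d = 18 nm = 1.8e-08 m
F = A * R / (6 * d^2)
F = 4.98e-20 * 7.5e-08 / (6 * (1.8e-08)^2)
F = 1.9213e-12 N = 1.921 pN

1.921


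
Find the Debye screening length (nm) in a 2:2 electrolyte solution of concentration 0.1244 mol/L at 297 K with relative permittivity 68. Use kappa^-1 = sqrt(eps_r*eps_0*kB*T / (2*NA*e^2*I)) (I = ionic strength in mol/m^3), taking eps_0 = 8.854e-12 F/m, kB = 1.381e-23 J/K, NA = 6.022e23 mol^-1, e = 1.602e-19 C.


Ionic strength I = 0.1244 * 2^2 * 1000 = 497.6 mol/m^3
kappa^-1 = sqrt(68 * 8.854e-12 * 1.381e-23 * 297 / (2 * 6.022e23 * (1.602e-19)^2 * 497.6))
kappa^-1 = 0.401 nm

0.401


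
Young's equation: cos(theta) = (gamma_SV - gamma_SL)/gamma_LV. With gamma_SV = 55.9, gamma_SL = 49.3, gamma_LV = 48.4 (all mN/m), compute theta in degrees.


cos(theta) = (gamma_SV - gamma_SL) / gamma_LV
cos(theta) = (55.9 - 49.3) / 48.4
cos(theta) = 0.136364
theta = arccos(0.136364) = 82.16 degrees

82.16


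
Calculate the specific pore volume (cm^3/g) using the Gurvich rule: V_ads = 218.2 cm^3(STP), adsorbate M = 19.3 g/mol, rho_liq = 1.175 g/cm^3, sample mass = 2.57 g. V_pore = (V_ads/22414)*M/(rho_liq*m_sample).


Moles adsorbed n = V_ads / 22414 = 218.2 / 22414 = 9.734987e-03 mol
Liquid volume V_liq = n * M / rho_liq = 9.734987e-03 * 19.3 / 1.175 = 0.15990 cm^3
Specific pore volume V_pore = V_liq / m_sample = 0.15990 / 2.57
V_pore = 0.0622 cm^3/g

0.0622


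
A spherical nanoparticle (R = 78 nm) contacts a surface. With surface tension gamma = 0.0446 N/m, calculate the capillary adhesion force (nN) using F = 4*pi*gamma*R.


Convert radius: R = 78 nm = 7.8e-08 m
F = 4 * pi * gamma * R
F = 4 * pi * 0.0446 * 7.8e-08
F = 4.37159e-08 N = 43.7159 nN

43.7159


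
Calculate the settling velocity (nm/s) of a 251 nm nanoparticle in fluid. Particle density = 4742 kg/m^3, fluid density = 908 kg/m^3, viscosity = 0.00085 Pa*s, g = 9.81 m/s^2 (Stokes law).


Radius R = 251/2 nm = 1.255e-07 m
Density difference = 4742 - 908 = 3834 kg/m^3
v = 2 * R^2 * (rho_p - rho_f) * g / (9 * eta)
v = 2 * (1.255e-07)^2 * 3834 * 9.81 / (9 * 0.00085)
v = 1.54874e-07 m/s = 154.8735 nm/s

154.8735


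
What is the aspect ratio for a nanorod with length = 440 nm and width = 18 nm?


Aspect ratio AR = length / diameter
AR = 440 / 18
AR = 24.44

24.44


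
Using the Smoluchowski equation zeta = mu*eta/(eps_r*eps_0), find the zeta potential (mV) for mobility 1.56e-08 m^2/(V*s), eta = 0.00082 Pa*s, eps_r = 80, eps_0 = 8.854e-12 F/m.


Smoluchowski equation: zeta = mu * eta / (eps_r * eps_0)
zeta = 1.56e-08 * 0.00082 / (80 * 8.854e-12)
zeta = 0.01806 V = 18.06 mV

18.06


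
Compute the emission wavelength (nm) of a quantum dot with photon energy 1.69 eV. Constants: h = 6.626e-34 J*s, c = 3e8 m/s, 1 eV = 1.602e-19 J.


Convert energy: E = 1.69 eV = 1.69 * 1.602e-19 = 2.70738e-19 J
lambda = h*c / E = 6.626e-34 * 3e8 / 2.70738e-19
lambda = 7.34215e-07 m = 734.2 nm

734.2


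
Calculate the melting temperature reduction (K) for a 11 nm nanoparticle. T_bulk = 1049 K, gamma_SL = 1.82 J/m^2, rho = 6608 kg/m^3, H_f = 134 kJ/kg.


Radius R = 11/2 = 5.5 nm = 5.5e-09 m
Convert H_f = 134 kJ/kg = 134000 J/kg
dT = 2 * gamma_SL * T_bulk / (rho * H_f * R)
dT = 2 * 1.82 * 1049 / (6608 * 134000 * 5.5e-09)
dT = 784.0 K

784.0


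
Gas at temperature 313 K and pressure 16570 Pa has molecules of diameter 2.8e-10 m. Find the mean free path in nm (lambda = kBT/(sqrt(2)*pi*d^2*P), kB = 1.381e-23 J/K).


Mean free path: lambda = kB*T / (sqrt(2) * pi * d^2 * P)
lambda = 1.381e-23 * 313 / (sqrt(2) * pi * (2.8e-10)^2 * 16570)
lambda = 7.48919e-07 m
lambda = 748.92 nm

748.92


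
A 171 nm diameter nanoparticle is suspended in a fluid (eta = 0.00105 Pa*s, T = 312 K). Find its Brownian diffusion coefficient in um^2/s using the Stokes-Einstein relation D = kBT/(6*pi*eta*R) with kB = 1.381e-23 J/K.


Radius R = 171/2 = 85.5 nm = 8.55e-08 m
D = kB*T / (6*pi*eta*R)
D = 1.381e-23 * 312 / (6 * pi * 0.00105 * 8.55e-08)
D = 2.5462e-12 m^2/s = 2.546 um^2/s

2.546


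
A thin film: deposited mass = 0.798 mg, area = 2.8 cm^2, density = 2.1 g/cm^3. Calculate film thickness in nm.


Convert: m = 0.798 mg = 7.9800e-07 kg, A = 2.8 cm^2 = 2.8000e-04 m^2, rho = 2.1 g/cm^3 = 2100 kg/m^3
t = m / (A * rho)
t = 7.9800e-07 / (2.8000e-04 * 2100)
t = 1.3571e-06 m = 1357.1 nm

1357.1


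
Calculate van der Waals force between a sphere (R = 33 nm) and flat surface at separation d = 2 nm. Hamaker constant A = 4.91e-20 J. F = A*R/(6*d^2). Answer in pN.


Convert to SI: R = 33 nm = 3.3e-08 m, d = 2 nm = 2e-09 m
F = A * R / (6 * d^2)
F = 4.91e-20 * 3.3e-08 / (6 * (2e-09)^2)
F = 6.75125e-11 N = 67.513 pN

67.513


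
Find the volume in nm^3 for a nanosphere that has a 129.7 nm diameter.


Radius r = 129.7/2 = 64.85 nm
Volume V = (4/3) * pi * r^3
V = (4/3) * pi * (64.85)^3
V = 1142400.94 nm^3

1142400.94


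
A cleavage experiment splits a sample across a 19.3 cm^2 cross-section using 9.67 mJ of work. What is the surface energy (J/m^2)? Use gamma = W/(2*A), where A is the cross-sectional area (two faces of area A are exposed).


Convert: A = 19.3 cm^2 = 0.00193 m^2, W = 9.67 mJ = 0.00967 J
Cleaving exposes two faces of area A, so total new surface = 2*A and gamma = W / (2*A)
gamma = 0.00967 / (2 * 0.00193)
gamma = 2.505 J/m^2

2.505


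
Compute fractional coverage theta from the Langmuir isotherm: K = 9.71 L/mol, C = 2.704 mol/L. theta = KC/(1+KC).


Langmuir isotherm: theta = K*C / (1 + K*C)
K*C = 9.71 * 2.704 = 26.25584
theta = 26.25584 / (1 + 26.25584) = 26.25584 / 27.25584
theta = 0.9633

0.9633


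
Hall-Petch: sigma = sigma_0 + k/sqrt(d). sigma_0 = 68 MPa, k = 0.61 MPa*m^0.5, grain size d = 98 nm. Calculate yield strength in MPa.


d = 98 nm = 9.8e-08 m
sqrt(d) = 0.0003130495
Hall-Petch contribution = k / sqrt(d) = 0.61 / 0.0003130495 = 1948.6 MPa
sigma = sigma_0 + k/sqrt(d) = 68 + 1948.6 = 2016.6 MPa

2016.6


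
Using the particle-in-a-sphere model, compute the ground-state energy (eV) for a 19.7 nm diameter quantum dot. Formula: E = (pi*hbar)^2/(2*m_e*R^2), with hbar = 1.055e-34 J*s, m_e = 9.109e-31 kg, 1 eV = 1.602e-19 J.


Radius R = 19.7/2 = 9.85 nm = 9.85e-09 m
E = (pi * 1.055e-34)^2 / (2 * 9.109e-31 * (9.85e-09)^2)
E(J) = 6.21486e-22
E = E(J) / 1.602e-19 = 0.0039 eV

0.0039


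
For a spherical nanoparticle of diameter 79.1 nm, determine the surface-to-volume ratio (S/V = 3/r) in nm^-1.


Radius r = 79.1/2 = 39.55 nm
S/V = 3 / r = 3 / 39.55
S/V = 0.0759 nm^-1

0.0759


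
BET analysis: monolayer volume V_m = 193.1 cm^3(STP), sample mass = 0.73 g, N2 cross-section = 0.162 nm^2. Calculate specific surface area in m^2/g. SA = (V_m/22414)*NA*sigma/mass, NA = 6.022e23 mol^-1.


Number of moles in monolayer = V_m / 22414 = 193.1 / 22414 = 0.00861515
Number of molecules = moles * NA = 0.00861515 * 6.022e23
SA = molecules * sigma / mass
SA = (193.1 / 22414) * 6.022e23 * 0.162e-18 / 0.73
SA = 1151.3 m^2/g

1151.3


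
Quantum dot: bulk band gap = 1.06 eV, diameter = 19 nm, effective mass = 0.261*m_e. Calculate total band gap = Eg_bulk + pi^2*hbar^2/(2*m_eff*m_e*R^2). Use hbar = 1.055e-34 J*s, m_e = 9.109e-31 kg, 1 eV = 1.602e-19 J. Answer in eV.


Radius R = 19/2 nm = 9.5e-09 m
Confinement energy dE = pi^2 * hbar^2 / (2 * m_eff * m_e * R^2)
dE = pi^2 * (1.055e-34)^2 / (2 * 0.261 * 9.109e-31 * (9.5e-09)^2) J, divided by 1.602e-19 J/eV
dE = 0.016 eV
Total band gap = E_g(bulk) + dE = 1.06 + 0.016 = 1.076 eV

1.076


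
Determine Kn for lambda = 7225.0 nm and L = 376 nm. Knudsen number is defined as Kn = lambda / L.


Knudsen number Kn = lambda / L
Kn = 7225.0 / 376
Kn = 19.2154

19.2154


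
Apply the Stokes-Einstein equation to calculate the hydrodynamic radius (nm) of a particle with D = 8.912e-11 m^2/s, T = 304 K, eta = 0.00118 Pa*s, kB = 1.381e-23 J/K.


Stokes-Einstein: R = kB*T / (6*pi*eta*D)
R = 1.381e-23 * 304 / (6 * pi * 0.00118 * 8.912e-11)
R = 2.11792e-09 m = 2.12 nm

2.12


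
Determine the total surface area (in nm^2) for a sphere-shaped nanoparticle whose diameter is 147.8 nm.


Radius r = 147.8/2 = 73.9 nm
Surface area SA = 4 * pi * r^2
SA = 4 * pi * (73.9)^2
SA = 68627.59 nm^2

68627.59


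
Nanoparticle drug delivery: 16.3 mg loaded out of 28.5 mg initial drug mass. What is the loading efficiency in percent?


Drug loading efficiency = (drug loaded / drug initial) * 100
DLE = 16.3 / 28.5 * 100
DLE = 0.5719 * 100
DLE = 57.19%

57.19


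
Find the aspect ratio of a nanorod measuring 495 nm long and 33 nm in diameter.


Aspect ratio AR = length / diameter
AR = 495 / 33
AR = 15.0

15.0


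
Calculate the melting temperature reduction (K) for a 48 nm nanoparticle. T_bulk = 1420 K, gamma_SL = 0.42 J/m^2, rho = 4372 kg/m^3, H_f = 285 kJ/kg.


Radius R = 48/2 = 24 nm = 2.4e-08 m
Convert H_f = 285 kJ/kg = 285000 J/kg
dT = 2 * gamma_SL * T_bulk / (rho * H_f * R)
dT = 2 * 0.42 * 1420 / (4372 * 285000 * 2.4e-08)
dT = 39.9 K

39.9


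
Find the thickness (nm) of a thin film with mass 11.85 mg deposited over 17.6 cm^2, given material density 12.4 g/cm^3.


Convert: m = 11.85 mg = 1.1850e-05 kg, A = 17.6 cm^2 = 1.7600e-03 m^2, rho = 12.4 g/cm^3 = 12400 kg/m^3
t = m / (A * rho)
t = 1.1850e-05 / (1.7600e-03 * 12400)
t = 5.4298e-07 m = 543.0 nm

543.0


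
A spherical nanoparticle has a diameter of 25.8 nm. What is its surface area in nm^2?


Radius r = 25.8/2 = 12.9 nm
Surface area SA = 4 * pi * r^2
SA = 4 * pi * (12.9)^2
SA = 2091.17 nm^2

2091.17


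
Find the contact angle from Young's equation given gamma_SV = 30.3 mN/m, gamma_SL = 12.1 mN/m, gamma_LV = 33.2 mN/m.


cos(theta) = (gamma_SV - gamma_SL) / gamma_LV
cos(theta) = (30.3 - 12.1) / 33.2
cos(theta) = 0.548193
theta = arccos(0.548193) = 56.76 degrees

56.76


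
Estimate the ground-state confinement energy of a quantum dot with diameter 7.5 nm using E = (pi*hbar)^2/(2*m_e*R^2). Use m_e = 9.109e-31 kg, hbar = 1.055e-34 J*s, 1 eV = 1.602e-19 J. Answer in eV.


Radius R = 7.5/2 = 3.75 nm = 3.75e-09 m
E = (pi * 1.055e-34)^2 / (2 * 9.109e-31 * (3.75e-09)^2)
E(J) = 4.28787e-21
E = E(J) / 1.602e-19 = 0.0268 eV

0.0268


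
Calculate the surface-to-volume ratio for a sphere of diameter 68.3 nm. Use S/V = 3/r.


Radius r = 68.3/2 = 34.15 nm
S/V = 3 / r = 3 / 34.15
S/V = 0.0878 nm^-1

0.0878


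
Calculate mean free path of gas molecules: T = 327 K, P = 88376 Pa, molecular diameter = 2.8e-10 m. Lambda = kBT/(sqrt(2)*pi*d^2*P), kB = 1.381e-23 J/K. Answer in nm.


Mean free path: lambda = kB*T / (sqrt(2) * pi * d^2 * P)
lambda = 1.381e-23 * 327 / (sqrt(2) * pi * (2.8e-10)^2 * 88376)
lambda = 1.46699e-07 m
lambda = 146.7 nm

146.7


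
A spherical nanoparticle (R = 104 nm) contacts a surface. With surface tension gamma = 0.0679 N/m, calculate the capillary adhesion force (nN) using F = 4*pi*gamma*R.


Convert radius: R = 104 nm = 1.04e-07 m
F = 4 * pi * gamma * R
F = 4 * pi * 0.0679 * 1.04e-07
F = 8.87387e-08 N = 88.7387 nN

88.7387


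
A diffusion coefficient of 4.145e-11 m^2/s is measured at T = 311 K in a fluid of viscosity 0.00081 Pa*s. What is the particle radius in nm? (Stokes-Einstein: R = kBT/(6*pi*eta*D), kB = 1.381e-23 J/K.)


Stokes-Einstein: R = kB*T / (6*pi*eta*D)
R = 1.381e-23 * 311 / (6 * pi * 0.00081 * 4.145e-11)
R = 6.78646e-09 m = 6.79 nm

6.79


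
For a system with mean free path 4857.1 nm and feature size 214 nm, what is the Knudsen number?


Knudsen number Kn = lambda / L
Kn = 4857.1 / 214
Kn = 22.6967

22.6967


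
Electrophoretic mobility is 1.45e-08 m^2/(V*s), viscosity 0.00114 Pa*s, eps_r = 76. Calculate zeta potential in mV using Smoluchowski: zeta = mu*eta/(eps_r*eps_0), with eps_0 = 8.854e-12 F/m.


Smoluchowski equation: zeta = mu * eta / (eps_r * eps_0)
zeta = 1.45e-08 * 0.00114 / (76 * 8.854e-12)
zeta = 0.024565 V = 24.57 mV

24.57


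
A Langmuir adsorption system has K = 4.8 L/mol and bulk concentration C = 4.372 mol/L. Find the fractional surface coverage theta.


Langmuir isotherm: theta = K*C / (1 + K*C)
K*C = 4.8 * 4.372 = 20.9856
theta = 20.9856 / (1 + 20.9856) = 20.9856 / 21.9856
theta = 0.9545

0.9545


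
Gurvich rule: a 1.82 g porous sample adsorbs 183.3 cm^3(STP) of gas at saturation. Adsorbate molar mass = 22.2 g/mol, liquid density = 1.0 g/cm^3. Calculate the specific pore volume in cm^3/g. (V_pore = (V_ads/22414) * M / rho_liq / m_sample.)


Moles adsorbed n = V_ads / 22414 = 183.3 / 22414 = 8.177925e-03 mol
Liquid volume V_liq = n * M / rho_liq = 8.177925e-03 * 22.2 / 1.0 = 0.18155 cm^3
Specific pore volume V_pore = V_liq / m_sample = 0.18155 / 1.82
V_pore = 0.0998 cm^3/g

0.0998


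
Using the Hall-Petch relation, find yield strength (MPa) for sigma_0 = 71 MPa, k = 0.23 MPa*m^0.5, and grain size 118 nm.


d = 118 nm = 1.18e-07 m
sqrt(d) = 0.0003435113
Hall-Petch contribution = k / sqrt(d) = 0.23 / 0.0003435113 = 669.6 MPa
sigma = sigma_0 + k/sqrt(d) = 71 + 669.6 = 740.6 MPa

740.6


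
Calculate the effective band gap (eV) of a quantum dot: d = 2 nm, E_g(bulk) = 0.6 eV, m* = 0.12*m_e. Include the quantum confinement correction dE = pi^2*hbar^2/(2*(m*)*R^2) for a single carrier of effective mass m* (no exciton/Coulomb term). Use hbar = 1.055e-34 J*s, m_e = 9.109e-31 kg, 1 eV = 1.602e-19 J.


Radius R = 2/2 nm = 1e-09 m
Confinement energy dE = pi^2 * hbar^2 / (2 * m_eff * m_e * R^2)
dE = pi^2 * (1.055e-34)^2 / (2 * 0.12 * 9.109e-31 * (1e-09)^2) J, divided by 1.602e-19 J/eV
dE = 3.1366 eV
Total band gap = E_g(bulk) + dE = 0.6 + 3.1366 = 3.7366 eV

3.7366


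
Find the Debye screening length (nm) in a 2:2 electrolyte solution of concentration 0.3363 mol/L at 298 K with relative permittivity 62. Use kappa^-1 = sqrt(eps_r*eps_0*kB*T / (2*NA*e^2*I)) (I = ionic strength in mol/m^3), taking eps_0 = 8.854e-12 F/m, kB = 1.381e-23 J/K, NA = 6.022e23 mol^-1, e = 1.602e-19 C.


Ionic strength I = 0.3363 * 2^2 * 1000 = 1345.2 mol/m^3
kappa^-1 = sqrt(62 * 8.854e-12 * 1.381e-23 * 298 / (2 * 6.022e23 * (1.602e-19)^2 * 1345.2))
kappa^-1 = 0.233 nm

0.233


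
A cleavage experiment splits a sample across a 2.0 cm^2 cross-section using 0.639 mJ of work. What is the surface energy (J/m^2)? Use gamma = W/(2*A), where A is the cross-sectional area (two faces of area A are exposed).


Convert: A = 2.0 cm^2 = 0.0002 m^2, W = 0.639 mJ = 0.000639 J
Cleaving exposes two faces of area A, so total new surface = 2*A and gamma = W / (2*A)
gamma = 0.000639 / (2 * 0.0002)
gamma = 1.597 J/m^2

1.597


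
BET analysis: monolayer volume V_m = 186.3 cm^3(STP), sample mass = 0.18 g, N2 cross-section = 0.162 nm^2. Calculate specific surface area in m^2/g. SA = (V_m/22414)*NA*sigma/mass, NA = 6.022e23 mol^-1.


Number of moles in monolayer = V_m / 22414 = 186.3 / 22414 = 0.00831177
Number of molecules = moles * NA = 0.00831177 * 6.022e23
SA = molecules * sigma / mass
SA = (186.3 / 22414) * 6.022e23 * 0.162e-18 / 0.18
SA = 4504.8 m^2/g

4504.8


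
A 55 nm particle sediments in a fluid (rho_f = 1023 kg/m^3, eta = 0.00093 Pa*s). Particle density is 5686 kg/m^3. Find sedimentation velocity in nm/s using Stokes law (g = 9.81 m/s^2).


Radius R = 55/2 nm = 2.75e-08 m
Density difference = 5686 - 1023 = 4663 kg/m^3
v = 2 * R^2 * (rho_p - rho_f) * g / (9 * eta)
v = 2 * (2.75e-08)^2 * 4663 * 9.81 / (9 * 0.00093)
v = 8.26617e-09 m/s = 8.2662 nm/s

8.2662


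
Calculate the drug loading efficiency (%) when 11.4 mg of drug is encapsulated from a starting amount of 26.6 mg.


Drug loading efficiency = (drug loaded / drug initial) * 100
DLE = 11.4 / 26.6 * 100
DLE = 0.4286 * 100
DLE = 42.86%

42.86


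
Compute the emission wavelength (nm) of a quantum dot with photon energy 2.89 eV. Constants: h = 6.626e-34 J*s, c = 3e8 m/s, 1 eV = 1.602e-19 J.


Convert energy: E = 2.89 eV = 2.89 * 1.602e-19 = 4.62978e-19 J
lambda = h*c / E = 6.626e-34 * 3e8 / 4.62978e-19
lambda = 4.29351e-07 m = 429.4 nm

429.4


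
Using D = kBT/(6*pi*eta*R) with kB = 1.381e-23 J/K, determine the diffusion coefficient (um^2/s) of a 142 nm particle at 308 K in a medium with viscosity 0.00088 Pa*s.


Radius R = 142/2 = 71 nm = 7.1e-08 m
D = kB*T / (6*pi*eta*R)
D = 1.381e-23 * 308 / (6 * pi * 0.00088 * 7.1e-08)
D = 3.61162e-12 m^2/s = 3.612 um^2/s

3.612


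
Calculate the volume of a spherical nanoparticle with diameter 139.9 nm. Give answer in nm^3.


Radius r = 139.9/2 = 69.95 nm
Volume V = (4/3) * pi * r^3
V = (4/3) * pi * (69.95)^3
V = 1433678.48 nm^3

1433678.48


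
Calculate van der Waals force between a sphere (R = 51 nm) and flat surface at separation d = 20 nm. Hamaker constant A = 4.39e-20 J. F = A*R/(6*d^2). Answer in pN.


Convert to SI: R = 51 nm = 5.1e-08 m, d = 20 nm = 2e-08 m
F = A * R / (6 * d^2)
F = 4.39e-20 * 5.1e-08 / (6 * (2e-08)^2)
F = 9.32875e-13 N = 0.933 pN

0.933


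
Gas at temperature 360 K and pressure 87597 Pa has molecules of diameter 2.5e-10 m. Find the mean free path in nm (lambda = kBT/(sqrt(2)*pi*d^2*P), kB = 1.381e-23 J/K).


Mean free path: lambda = kB*T / (sqrt(2) * pi * d^2 * P)
lambda = 1.381e-23 * 360 / (sqrt(2) * pi * (2.5e-10)^2 * 87597)
lambda = 2.04391e-07 m
lambda = 204.39 nm

204.39


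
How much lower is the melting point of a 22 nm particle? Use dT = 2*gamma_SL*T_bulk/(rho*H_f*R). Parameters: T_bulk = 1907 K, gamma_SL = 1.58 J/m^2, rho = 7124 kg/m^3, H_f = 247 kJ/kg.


Radius R = 22/2 = 11 nm = 1.1e-08 m
Convert H_f = 247 kJ/kg = 247000 J/kg
dT = 2 * gamma_SL * T_bulk / (rho * H_f * R)
dT = 2 * 1.58 * 1907 / (7124 * 247000 * 1.1e-08)
dT = 311.3 K

311.3


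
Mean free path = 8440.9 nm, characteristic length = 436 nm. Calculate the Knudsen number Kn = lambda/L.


Knudsen number Kn = lambda / L
Kn = 8440.9 / 436
Kn = 19.3599

19.3599


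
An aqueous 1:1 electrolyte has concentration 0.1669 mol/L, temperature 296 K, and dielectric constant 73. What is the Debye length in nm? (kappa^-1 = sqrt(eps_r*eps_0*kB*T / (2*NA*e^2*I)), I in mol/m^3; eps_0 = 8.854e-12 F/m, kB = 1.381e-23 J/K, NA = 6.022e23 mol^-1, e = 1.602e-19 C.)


Ionic strength I = 0.1669 * 1^2 * 1000 = 166.9 mol/m^3
kappa^-1 = sqrt(73 * 8.854e-12 * 1.381e-23 * 296 / (2 * 6.022e23 * (1.602e-19)^2 * 166.9))
kappa^-1 = 0.716 nm

0.716


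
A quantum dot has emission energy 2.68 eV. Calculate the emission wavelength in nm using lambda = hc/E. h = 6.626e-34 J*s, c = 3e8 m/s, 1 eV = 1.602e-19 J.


Convert energy: E = 2.68 eV = 2.68 * 1.602e-19 = 4.29336e-19 J
lambda = h*c / E = 6.626e-34 * 3e8 / 4.29336e-19
lambda = 4.62994e-07 m = 463.0 nm

463.0


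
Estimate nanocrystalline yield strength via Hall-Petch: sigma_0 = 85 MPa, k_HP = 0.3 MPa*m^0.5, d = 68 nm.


d = 68 nm = 6.8e-08 m
sqrt(d) = 0.0002607681
Hall-Petch contribution = k / sqrt(d) = 0.3 / 0.0002607681 = 1150.4 MPa
sigma = sigma_0 + k/sqrt(d) = 85 + 1150.4 = 1235.4 MPa

1235.4


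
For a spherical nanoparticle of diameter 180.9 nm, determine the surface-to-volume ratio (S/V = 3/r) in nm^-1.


Radius r = 180.9/2 = 90.45 nm
S/V = 3 / r = 3 / 90.45
S/V = 0.0332 nm^-1

0.0332


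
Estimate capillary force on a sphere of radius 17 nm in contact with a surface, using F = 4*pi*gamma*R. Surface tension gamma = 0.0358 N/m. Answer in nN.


Convert radius: R = 17 nm = 1.7e-08 m
F = 4 * pi * gamma * R
F = 4 * pi * 0.0358 * 1.7e-08
F = 7.64789e-09 N = 7.6479 nN

7.6479


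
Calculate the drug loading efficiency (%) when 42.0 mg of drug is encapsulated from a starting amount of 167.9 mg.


Drug loading efficiency = (drug loaded / drug initial) * 100
DLE = 42.0 / 167.9 * 100
DLE = 0.2501 * 100
DLE = 25.01%

25.01


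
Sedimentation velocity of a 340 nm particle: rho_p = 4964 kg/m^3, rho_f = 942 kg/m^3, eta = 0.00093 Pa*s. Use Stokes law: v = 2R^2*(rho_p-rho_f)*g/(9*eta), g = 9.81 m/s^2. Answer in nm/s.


Radius R = 340/2 nm = 1.7e-07 m
Density difference = 4964 - 942 = 4022 kg/m^3
v = 2 * R^2 * (rho_p - rho_f) * g / (9 * eta)
v = 2 * (1.7e-07)^2 * 4022 * 9.81 / (9 * 0.00093)
v = 2.72467e-07 m/s = 272.4667 nm/s

272.4667


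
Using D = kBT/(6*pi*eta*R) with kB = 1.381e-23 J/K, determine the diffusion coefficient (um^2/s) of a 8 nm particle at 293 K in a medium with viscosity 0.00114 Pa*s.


Radius R = 8/2 = 4 nm = 4e-09 m
D = kB*T / (6*pi*eta*R)
D = 1.381e-23 * 293 / (6 * pi * 0.00114 * 4e-09)
D = 4.70755e-11 m^2/s = 47.076 um^2/s

47.076
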